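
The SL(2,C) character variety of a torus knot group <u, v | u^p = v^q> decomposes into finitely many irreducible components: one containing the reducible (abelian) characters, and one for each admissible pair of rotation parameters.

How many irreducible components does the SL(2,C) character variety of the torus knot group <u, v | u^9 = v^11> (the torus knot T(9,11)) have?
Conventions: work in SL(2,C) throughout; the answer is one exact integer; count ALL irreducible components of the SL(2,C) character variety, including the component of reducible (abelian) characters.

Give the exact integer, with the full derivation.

41

For T(9,11): irreducibility forces the central element u^9 = v^11 to one of +I, -I.
This locks tr(u) to 2*cos(pi*alpha/9), alpha in 1..8, and tr(v) to 2*cos(pi*beta/11), beta in 1..10, on each component of irreducible characters.
The two central values (-1)^alpha I and (-1)^beta I must be the same matrix, so alpha and beta share a parity.
Enumerate parity-matched pairs: 4*5 odd-odd plus 4*5 even-even gives 40.
Total: 40 irreducible-character components + 1 reducible (abelian) component = 41.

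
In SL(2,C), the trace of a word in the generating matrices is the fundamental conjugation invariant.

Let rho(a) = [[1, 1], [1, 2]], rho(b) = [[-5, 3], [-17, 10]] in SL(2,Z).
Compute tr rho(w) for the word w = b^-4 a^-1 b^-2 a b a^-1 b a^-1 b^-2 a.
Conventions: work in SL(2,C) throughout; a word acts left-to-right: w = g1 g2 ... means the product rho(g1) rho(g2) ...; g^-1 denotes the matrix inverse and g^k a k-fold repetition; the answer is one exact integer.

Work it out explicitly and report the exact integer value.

3219147

rho(b^-1) = [[10, -3], [17, -5]]
... * rho(b^-1) = [[10, -3], [17, -5]]  ->  [[49, -15], [85, -26]]
... * rho(b^-1) = [[10, -3], [17, -5]]  ->  [[235, -72], [408, -125]]
... * rho(b^-1) = [[10, -3], [17, -5]]  ->  [[1126, -345], [1955, -599]]
... * rho(a^-1) = [[2, -1], [-1, 1]]  ->  [[2597, -1471], [4509, -2554]]
... * rho(b^-1) = [[10, -3], [17, -5]]  ->  [[963, -436], [1672, -757]]
... * rho(b^-1) = [[10, -3], [17, -5]]  ->  [[2218, -709], [3851, -1231]]
... * rho(a) = [[1, 1], [1, 2]]  ->  [[1509, 800], [2620, 1389]]
... * rho(b) = [[-5, 3], [-17, 10]]  ->  [[-21145, 12527], [-36713, 21750]]
... * rho(a^-1) = [[2, -1], [-1, 1]]  ->  [[-54817, 33672], [-95176, 58463]]
... * rho(b) = [[-5, 3], [-17, 10]]  ->  [[-298339, 172269], [-517991, 299102]]
... * rho(a^-1) = [[2, -1], [-1, 1]]  ->  [[-768947, 470608], [-1335084, 817093]]
... * rho(b^-1) = [[10, -3], [17, -5]]  ->  [[310866, -46199], [539741, -80213]]
... * rho(b^-1) = [[10, -3], [17, -5]]  ->  [[2323277, -701603], [4033789, -1218158]]
... * rho(a) = [[1, 1], [1, 2]]  ->  [[1621674, 920071], [2815631, 1597473]]
tr = 1621674 + 1597473 = 3219147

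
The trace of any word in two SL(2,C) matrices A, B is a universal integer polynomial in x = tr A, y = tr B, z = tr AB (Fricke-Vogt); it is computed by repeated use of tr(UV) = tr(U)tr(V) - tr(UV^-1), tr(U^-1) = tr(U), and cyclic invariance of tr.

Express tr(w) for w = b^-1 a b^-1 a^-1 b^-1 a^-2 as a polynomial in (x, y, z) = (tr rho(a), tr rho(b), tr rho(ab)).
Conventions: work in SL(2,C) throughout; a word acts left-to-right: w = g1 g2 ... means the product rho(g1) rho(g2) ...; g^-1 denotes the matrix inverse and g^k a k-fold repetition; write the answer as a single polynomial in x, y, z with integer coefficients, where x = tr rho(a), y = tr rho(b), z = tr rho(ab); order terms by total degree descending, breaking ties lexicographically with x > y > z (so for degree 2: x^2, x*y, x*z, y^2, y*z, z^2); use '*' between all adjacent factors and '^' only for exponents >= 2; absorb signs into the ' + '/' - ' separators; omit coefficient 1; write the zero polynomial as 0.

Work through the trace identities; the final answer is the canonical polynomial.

x^2*y*z^2 - x^3*z - x*y^2*z - x*z^3 + y*z^2 + 3*x*z - y

trace(a^-1) = trace(a) = x
next, trace(a^-1 b) = trace(b)*trace(a) - trace(b a)   [inverse elimination on a] = x*y - z
next, trace(b^-1 a^-1) = trace(a^-1)*trace(b) - trace(a^-1 b)   [inverse elimination on b] = z
and trace(b^-1 a^-1 b^-1) = trace(b^-1 a^-1)*trace(b) - trace(b^-1 a^-1 b)   [inverse elimination on b] = y*z - x
and trace(a b a) = trace(a)*trace(b a) - trace(b)   [square of a] = x*z - y
and trace(a b a b) = trace(a b)*trace(a b) - trace(1)   [split at a repeated a] = z^2 - 2
trace(b a b^-1 a) = trace(a b a)*trace(b) - trace(a b a b)   [inverse elimination on b] = x*y*z - y^2 - z^2 + 2
trace(a b^-1 a^-1 b) = trace(b a b^-1)*trace(a) - trace(b a b^-1 a)   [inverse elimination on a] = -x*y*z + x^2 + y^2 + z^2 - 2
trace(b^-1 a^-1 b^-1 a) = trace(a b^-1 a^-1)*trace(b) - trace(a b^-1 a^-1 b)   [inverse elimination on b] = x*y*z - x^2 - z^2 + 2
next, trace(b^-1 a^-1 b^-1 a^-1) = trace(b^-1 a^-1 b^-1)*trace(a) - trace(b^-1 a^-1 b^-1 a)   [inverse elimination on a] = z^2 - 2
trace(a^-2 b a b) = trace(b a b a^-1)*trace(a) - trace(b a b)   [inverse elimination on a] = x^2*y*z - x^3 - x*z^2 - y*z + 3*x
trace(a^-2 b a b^-1) = trace(a^-2 b a)*trace(b) - trace(a^-2 b a b)   [inverse elimination on b] = -x^2*y*z + x^3 + x*y^2 + x*z^2 - 3*x
next, trace(a^-2 b a b^-1 a^-1) = trace(a^-2 b a b^-1)*trace(a) - trace(a^-2 b a b^-1 a)   [inverse elimination on a] = -x^3*y*z + x^4 + x^2*y^2 + x^2*z^2 + x*y*z - 4*x^2 - y^2 - z^2 + 2
trace(b^2) = trace(b)*trace(b) - trace(1)   [square of b] = y^2 - 2
trace(b a^-1 b) = trace(b^2)*trace(a) - trace(b^2 a)   [inverse elimination on a] = x*y^2 - y*z - x
and trace(b a b^2) = trace(b)*trace(b a b) - trace(b a)   [square of b] = y^2*z - x*y - z
trace(b a b^2 a) = trace(b)*trace(a b a b) - trace(a b a)   [square of b] = y*z^2 - x*z - y
next, trace(b a^-1 b a b) = trace(b a b^2)*trace(a) - trace(b a b^2 a)   [inverse elimination on a] = x*y^2*z - x^2*y - y*z^2 + y
trace(b a b a b a) = trace(a b a b)*trace(a b) - trace(b a)   [split at a repeated a] = z^3 - 3*z
trace(b a^-1 b a b a) = trace(b a b a b)*trace(a) - trace(b a b a b a)   [inverse elimination on a] = x*y*z^2 - x^2*z - z^3 - x*y + 3*z
trace(a^-1 b a^-1 b a b) = trace(b a^-1 b a b)*trace(a) - trace(b a^-1 b a b a)   [inverse elimination on a] = x^2*y^2*z - x^3*y - 2*x*y*z^2 + x^2*z + z^3 + 2*x*y - 3*z
next, trace(b a b^-1 a^-1 b a^-1) = trace(a^-1 b a^-1 b a)*trace(b) - trace(a^-1 b a^-1 b a b)   [inverse elimination on b] = -x^2*y^2*z + x^3*y + x*y^3 + 2*x*y*z^2 - x^2*z - y^2*z - z^3 - 3*x*y + 3*z
trace(a^2) = trace(a)*trace(a) - trace(1)   [square of a] = x^2 - 2
and trace(a b^2 a) = trace(b)*trace(a^2 b) - trace(a^2)   [square of b] = x*y*z - x^2 - y^2 + 2
trace(b^2 a b^-1 a) = trace(a b^2 a)*trace(b) - trace(a b^2 a b)   [inverse elimination on b] = x*y^2*z - x^2*y - y^3 - y*z^2 + x*z + 3*y
and trace(b a b^-1 a^-1 b) = trace(b^2 a b^-1)*trace(a) - trace(b^2 a b^-1 a)   [inverse elimination on a] = -x*y^2*z + x^2*y + y^3 + y*z^2 - 3*y
next, trace(a^-2 b a b^-1 a^-1 b) = trace(b a b^-1 a^-1 b a^-1)*trace(a) - trace(b a b^-1 a^-1 b)   [inverse elimination on a] = -x^3*y^2*z + x^4*y + x^2*y^3 + 2*x^2*y*z^2 - x^3*z - x*z^3 - 4*x^2*y - y^3 - y*z^2 + 3*x*z + 3*y
trace(a b^-1 a^-1 b^-1 a^-2 b) = trace(a^-2 b a b^-1 a^-1)*trace(b) - trace(a^-2 b a b^-1 a^-1 b)   [inverse elimination on b] = -x^2*y*z^2 + x^3*z + x*y^2*z + x*z^3 - 3*x*z - y
next, trace(b^-1 a b^-1 a^-1 b^-1 a^-2) = trace(a b^-1 a^-1 b^-1 a^-2)*trace(b) - trace(a b^-1 a^-1 b^-1 a^-2 b)   [inverse elimination on b] = x^2*y*z^2 - x^3*z - x*y^2*z - x*z^3 + y*z^2 + 3*x*z - y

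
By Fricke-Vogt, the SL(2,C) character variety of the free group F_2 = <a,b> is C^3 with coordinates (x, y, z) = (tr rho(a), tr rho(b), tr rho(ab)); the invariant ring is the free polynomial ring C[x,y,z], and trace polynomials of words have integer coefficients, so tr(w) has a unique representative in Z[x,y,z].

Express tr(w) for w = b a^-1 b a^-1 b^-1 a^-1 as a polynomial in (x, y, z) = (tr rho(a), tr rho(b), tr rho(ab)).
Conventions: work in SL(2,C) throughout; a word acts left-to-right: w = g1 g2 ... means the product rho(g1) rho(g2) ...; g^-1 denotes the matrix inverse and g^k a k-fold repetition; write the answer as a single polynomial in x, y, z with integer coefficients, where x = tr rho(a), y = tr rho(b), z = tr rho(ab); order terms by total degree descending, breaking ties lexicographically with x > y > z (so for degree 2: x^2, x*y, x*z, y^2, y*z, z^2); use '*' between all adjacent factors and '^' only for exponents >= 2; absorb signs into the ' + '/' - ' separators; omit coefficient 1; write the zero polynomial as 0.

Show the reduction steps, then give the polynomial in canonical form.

use: trace(b a^-1) = trace(b)*trace(a) - trace(b a)  (eliminate a^-1) = x*y - z
apply: trace(a^-1 b a^-1) = trace(b a^-1)*trace(a) - trace(b)  (eliminate a^-1) = x^2*y - x*z - y
use: trace(b^2) = trace(b)*trace(b) - trace(1)  (reduce the b square) = y^2 - 2
apply: trace(b^2 a) = trace(b)*trace(a b) - trace(a)  (reduce the b square) = y*z - x
trace(b a^-1 b) = trace(b^2)*trace(a) - trace(b^2 a)  (eliminate a^-1) = x*y^2 - y*z - x
trace(b a b^2) = trace(b)*trace(b a b) - trace(b a)  (reduce the b square) = y^2*z - x*y - z
apply: trace(a b a b) = trace(b a)*trace(b a) - trace(1)  (split on b) = z^2 - 2
trace(a b a) = trace(a)*trace(b a) - trace(b)  (reduce the a square) = x*z - y
apply: trace(b a b^2 a) = trace(b)*trace(a b a b) - trace(a b a)  (reduce the b square) = y*z^2 - x*z - y
trace(b a^-1 b a b) = trace(b a b^2)*trace(a) - trace(b a b^2 a)  (eliminate a^-1) = x*y^2*z - x^2*y - y*z^2 + y
trace(b a b a b a) = trace(a b a b)*trace(a b) - trace(b a)  (split on a) = z^3 - 3*z
apply: trace(b a^-1 b a b a) = trace(b a b a b)*trace(a) - trace(b a b a b a)  (eliminate a^-1) = x*y*z^2 - x^2*z - z^3 - x*y + 3*z
trace(a b a^-1 b a^-1 b) = trace(b a^-1 b a b)*trace(a) - trace(b a^-1 b a b a)  (eliminate a^-1) = x^2*y^2*z - x^3*y - 2*x*y*z^2 + x^2*z + z^3 + 2*x*y - 3*z
apply: trace(b a^-1 b a^-1 b^-1 a) = trace(a b a^-1 b a^-1)*trace(b) - trace(a b a^-1 b a^-1 b)  (eliminate b^-1) = -x^2*y^2*z + x^3*y + x*y^3 + 2*x*y*z^2 - x^2*z - y^2*z - z^3 - 3*x*y + 3*z
apply: trace(b a^-1 b a^-1 b^-1 a^-1) = trace(b a^-1 b a^-1 b^-1)*trace(a) - trace(b a^-1 b a^-1 b^-1 a)  (eliminate a^-1) = x^2*y^2*z - x*y^3 - 2*x*y*z^2 + y^2*z + z^3 + 2*x*y - 3*z

x^2*y^2*z - x*y^3 - 2*x*y*z^2 + y^2*z + z^3 + 2*x*y - 3*z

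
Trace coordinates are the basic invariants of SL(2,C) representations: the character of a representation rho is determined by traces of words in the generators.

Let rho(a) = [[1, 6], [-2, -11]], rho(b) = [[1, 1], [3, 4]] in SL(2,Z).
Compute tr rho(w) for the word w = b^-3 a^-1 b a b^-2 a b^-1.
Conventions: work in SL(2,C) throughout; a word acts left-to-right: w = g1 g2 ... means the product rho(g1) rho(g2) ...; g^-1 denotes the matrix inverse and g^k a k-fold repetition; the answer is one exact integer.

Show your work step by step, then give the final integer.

6025977

rho(b^-1) = [[4, -1], [-3, 1]]
... * rho(b^-1) = [[4, -1], [-3, 1]]  ->  [[19, -5], [-15, 4]]
... * rho(b^-1) = [[4, -1], [-3, 1]]  ->  [[91, -24], [-72, 19]]
... * rho(a^-1) = [[-11, -6], [2, 1]]  ->  [[-1049, -570], [830, 451]]
... * rho(b) = [[1, 1], [3, 4]]  ->  [[-2759, -3329], [2183, 2634]]
... * rho(a) = [[1, 6], [-2, -11]]  ->  [[3899, 20065], [-3085, -15876]]
... * rho(b^-1) = [[4, -1], [-3, 1]]  ->  [[-44599, 16166], [35288, -12791]]
... * rho(b^-1) = [[4, -1], [-3, 1]]  ->  [[-226894, 60765], [179525, -48079]]
... * rho(a) = [[1, 6], [-2, -11]]  ->  [[-348424, -2029779], [275683, 1606019]]
... * rho(b^-1) = [[4, -1], [-3, 1]]  ->  [[4695641, -1681355], [-3715325, 1330336]]
tr = 4695641 + 1330336 = 6025977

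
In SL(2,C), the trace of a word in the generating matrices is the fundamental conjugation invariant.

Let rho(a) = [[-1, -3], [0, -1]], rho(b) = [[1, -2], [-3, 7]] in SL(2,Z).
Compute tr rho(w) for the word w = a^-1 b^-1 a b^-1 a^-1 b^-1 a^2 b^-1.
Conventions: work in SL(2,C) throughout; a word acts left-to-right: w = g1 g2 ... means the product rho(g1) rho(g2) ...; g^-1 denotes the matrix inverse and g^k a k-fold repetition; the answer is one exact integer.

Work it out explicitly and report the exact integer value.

-530

rho(a^-1) = [[-1, 3], [0, -1]]
... * rho(b^-1) = [[7, 2], [3, 1]]  ->  [[2, 1], [-3, -1]]
... * rho(a) = [[-1, -3], [0, -1]]  ->  [[-2, -7], [3, 10]]
... * rho(b^-1) = [[7, 2], [3, 1]]  ->  [[-35, -11], [51, 16]]
... * rho(a^-1) = [[-1, 3], [0, -1]]  ->  [[35, -94], [-51, 137]]
... * rho(b^-1) = [[7, 2], [3, 1]]  ->  [[-37, -24], [54, 35]]
... * rho(a) = [[-1, -3], [0, -1]]  ->  [[37, 135], [-54, -197]]
... * rho(a) = [[-1, -3], [0, -1]]  ->  [[-37, -246], [54, 359]]
... * rho(b^-1) = [[7, 2], [3, 1]]  ->  [[-997, -320], [1455, 467]]
tr = -997 + 467 = -530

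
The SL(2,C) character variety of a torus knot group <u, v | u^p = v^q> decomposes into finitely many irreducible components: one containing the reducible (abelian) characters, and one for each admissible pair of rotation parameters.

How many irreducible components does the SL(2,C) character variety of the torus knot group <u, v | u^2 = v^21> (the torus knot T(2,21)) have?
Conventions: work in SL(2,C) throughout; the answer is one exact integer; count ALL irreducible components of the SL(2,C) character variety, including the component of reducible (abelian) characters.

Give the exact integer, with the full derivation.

11

For T(2,21): irreducibility forces the central element u^2 = v^21 to one of +I, -I.
This locks tr(u) to 2*cos(pi*alpha/2), alpha in 1..1, and tr(v) to 2*cos(pi*beta/21), beta in 1..20, on each component of irreducible characters.
u^2 = (-1)^alpha I and v^21 = (-1)^beta I must agree, so alpha and beta have equal parity.
Enumerate parity-matched pairs: 1*10 odd-odd plus 0*10 even-even gives 10.
Total: 10 irreducible-character components + 1 reducible (abelian) component = 11.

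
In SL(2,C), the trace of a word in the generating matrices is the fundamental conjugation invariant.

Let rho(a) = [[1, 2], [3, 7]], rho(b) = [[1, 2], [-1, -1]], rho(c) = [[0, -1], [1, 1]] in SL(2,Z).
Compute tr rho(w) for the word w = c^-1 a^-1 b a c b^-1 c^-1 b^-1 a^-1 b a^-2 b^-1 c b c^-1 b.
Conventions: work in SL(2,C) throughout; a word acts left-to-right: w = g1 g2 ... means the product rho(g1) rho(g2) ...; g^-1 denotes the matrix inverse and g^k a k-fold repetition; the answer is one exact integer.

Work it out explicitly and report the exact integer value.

16475

rho(c^-1) = [[1, 1], [-1, 0]]
... * rho(a^-1) = [[7, -2], [-3, 1]]  ->  [[4, -1], [-7, 2]]
... * rho(b) = [[1, 2], [-1, -1]]  ->  [[5, 9], [-9, -16]]
... * rho(a) = [[1, 2], [3, 7]]  ->  [[32, 73], [-57, -130]]
... * rho(c) = [[0, -1], [1, 1]]  ->  [[73, 41], [-130, -73]]
... * rho(b^-1) = [[-1, -2], [1, 1]]  ->  [[-32, -105], [57, 187]]
... * rho(c^-1) = [[1, 1], [-1, 0]]  ->  [[73, -32], [-130, 57]]
... * rho(b^-1) = [[-1, -2], [1, 1]]  ->  [[-105, -178], [187, 317]]
... * rho(a^-1) = [[7, -2], [-3, 1]]  ->  [[-201, 32], [358, -57]]
... * rho(b) = [[1, 2], [-1, -1]]  ->  [[-233, -434], [415, 773]]
... * rho(a^-1) = [[7, -2], [-3, 1]]  ->  [[-329, 32], [586, -57]]
... * rho(a^-1) = [[7, -2], [-3, 1]]  ->  [[-2399, 690], [4273, -1229]]
... * rho(b^-1) = [[-1, -2], [1, 1]]  ->  [[3089, 5488], [-5502, -9775]]
... * rho(c) = [[0, -1], [1, 1]]  ->  [[5488, 2399], [-9775, -4273]]
... * rho(b) = [[1, 2], [-1, -1]]  ->  [[3089, 8577], [-5502, -15277]]
... * rho(c^-1) = [[1, 1], [-1, 0]]  ->  [[-5488, 3089], [9775, -5502]]
... * rho(b) = [[1, 2], [-1, -1]]  ->  [[-8577, -14065], [15277, 25052]]
tr = -8577 + 25052 = 16475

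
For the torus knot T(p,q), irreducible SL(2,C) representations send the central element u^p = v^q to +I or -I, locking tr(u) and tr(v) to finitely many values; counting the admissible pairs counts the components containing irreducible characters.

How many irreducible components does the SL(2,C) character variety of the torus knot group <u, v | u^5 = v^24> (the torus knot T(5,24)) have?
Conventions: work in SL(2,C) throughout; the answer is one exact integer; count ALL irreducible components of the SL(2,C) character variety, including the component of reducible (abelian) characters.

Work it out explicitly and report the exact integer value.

47

For T(5,24): irreducibility forces the central element u^5 = v^24 to one of +I, -I.
This locks tr(u) to 2*cos(pi*alpha/5), alpha in 1..4, and tr(v) to 2*cos(pi*beta/24), beta in 1..23, on each component of irreducible characters.
The two central values (-1)^alpha I and (-1)^beta I must be the same matrix, so alpha and beta share a parity.
Counting: 2 odd alphas x 12 odd betas + 2 even alphas x 11 even betas = 24 + 22 = 46.
components with irreducible characters: 46; plus the single component of reducible (abelian) characters: total 47.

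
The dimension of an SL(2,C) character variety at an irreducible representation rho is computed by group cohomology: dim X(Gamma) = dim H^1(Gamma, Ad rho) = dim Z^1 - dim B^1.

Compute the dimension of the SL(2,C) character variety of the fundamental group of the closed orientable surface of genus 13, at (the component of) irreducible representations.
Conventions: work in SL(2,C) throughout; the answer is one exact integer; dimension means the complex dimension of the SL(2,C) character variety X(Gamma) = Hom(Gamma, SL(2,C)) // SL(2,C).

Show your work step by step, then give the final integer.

72

pi_1 of the closed genus-13 surface has 26 generators bound by the single product-of-commutators relator.
Before the relator condition, cocycle space has dim 3*26 = 78.
d_2 is surjective at irreducible rho (its cokernel H^2 is dual to H^0 = 0), so dim Z^1 = 78 - 3 = 75.
dim B^1 = 3 (coboundaries, injective at irreducible rho).
dim H^1 = 75 - 3 = 72 = dim X.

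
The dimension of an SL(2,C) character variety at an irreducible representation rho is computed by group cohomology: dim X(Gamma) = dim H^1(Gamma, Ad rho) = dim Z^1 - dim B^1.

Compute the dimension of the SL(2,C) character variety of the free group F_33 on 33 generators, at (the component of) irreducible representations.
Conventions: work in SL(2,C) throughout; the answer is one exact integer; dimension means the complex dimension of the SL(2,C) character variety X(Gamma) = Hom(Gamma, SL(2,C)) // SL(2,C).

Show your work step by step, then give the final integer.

The free group F_33: 33 generators, no relators.
A cocycle picks one sl_2 vector per generator freely, giving dim Z^1 = 3*33 = 99.
At an irreducible rho the centralizer of the image in sl_2 is 0, so the coboundary map sl_2 -> Z^1 is injective: dim B^1 = 3.
dim X = dim H^1 = dim Z^1 - dim B^1 = 99 - 3 = 96.

96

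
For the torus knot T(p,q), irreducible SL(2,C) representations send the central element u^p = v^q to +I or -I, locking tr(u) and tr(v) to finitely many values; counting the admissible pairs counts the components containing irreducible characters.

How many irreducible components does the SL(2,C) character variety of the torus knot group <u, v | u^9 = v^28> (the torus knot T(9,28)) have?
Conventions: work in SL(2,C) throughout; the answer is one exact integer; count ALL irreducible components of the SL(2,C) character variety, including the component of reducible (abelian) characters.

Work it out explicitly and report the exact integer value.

109

Gamma = < u, v | u^9 = v^28 > (torus knot T(9,28)); the central element u^9 = v^28 acts as +I or -I in any irreducible SL(2,C) representation.
So on each irreducible component the traces are pinned: tr(u) = 2*cos(pi*alpha/9) with 1 <= alpha <= 8, tr(v) = 2*cos(pi*beta/28) with 1 <= beta <= 27.
u^9 = (-1)^alpha I and v^28 = (-1)^beta I must agree, so alpha and beta have equal parity.
count pairs: odd alpha (4 choices) x odd beta (14), plus even alpha (4) x even beta (13): 4*14 + 4*13 = 108.
components with irreducible characters: 108; plus the single component of reducible (abelian) characters: total 109.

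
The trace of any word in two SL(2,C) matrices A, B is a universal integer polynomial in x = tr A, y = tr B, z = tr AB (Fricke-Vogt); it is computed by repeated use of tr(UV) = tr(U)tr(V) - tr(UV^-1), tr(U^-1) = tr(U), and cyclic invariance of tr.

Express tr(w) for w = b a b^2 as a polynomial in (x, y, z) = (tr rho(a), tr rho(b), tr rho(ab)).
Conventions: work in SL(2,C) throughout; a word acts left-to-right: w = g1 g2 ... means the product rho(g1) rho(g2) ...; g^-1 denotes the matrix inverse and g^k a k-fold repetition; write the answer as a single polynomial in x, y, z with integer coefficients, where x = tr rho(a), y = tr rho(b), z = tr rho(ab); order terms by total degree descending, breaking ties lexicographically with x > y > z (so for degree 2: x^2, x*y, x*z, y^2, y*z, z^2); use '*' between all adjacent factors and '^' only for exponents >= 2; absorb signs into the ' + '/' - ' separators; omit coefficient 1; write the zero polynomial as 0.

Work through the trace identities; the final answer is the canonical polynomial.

trace(a b^2) = trace(b) trace(a b) - trace(a) = y*z - x
trace(b a b^2) = trace(b) trace(a b^2) - trace(a b) = y^2*z - x*y - z

y^2*z - x*y - z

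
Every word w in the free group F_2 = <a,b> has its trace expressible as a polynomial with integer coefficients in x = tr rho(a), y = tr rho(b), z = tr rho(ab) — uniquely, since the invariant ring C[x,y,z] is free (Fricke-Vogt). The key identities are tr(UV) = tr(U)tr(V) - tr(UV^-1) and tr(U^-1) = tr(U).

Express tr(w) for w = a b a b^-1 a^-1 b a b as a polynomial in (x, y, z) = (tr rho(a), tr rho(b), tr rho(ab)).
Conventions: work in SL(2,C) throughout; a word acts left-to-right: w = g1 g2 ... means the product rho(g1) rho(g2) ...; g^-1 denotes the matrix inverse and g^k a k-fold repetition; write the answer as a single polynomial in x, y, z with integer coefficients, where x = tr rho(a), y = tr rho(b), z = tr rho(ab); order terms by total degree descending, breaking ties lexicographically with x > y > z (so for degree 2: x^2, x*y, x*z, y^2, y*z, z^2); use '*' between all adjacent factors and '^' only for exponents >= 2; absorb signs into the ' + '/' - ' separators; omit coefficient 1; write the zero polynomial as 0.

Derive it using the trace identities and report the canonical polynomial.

and trace(a b a b) = trace(b a)*trace(b a) - trace(1)  (split on b) = z^2 - 2
next, trace(a b a) = trace(a)*trace(b a) - trace(b)  (reduce the a square) = x*z - y
trace(b a b a b) = trace(b)*trace(a b a b) - trace(a b a)  (reduce the b square) = y*z^2 - x*z - y
trace(a b a b a b) = trace(b a)*trace(b a b a) - trace(b^-1 a^-1)  (split on b) = z^3 - 3*z
next, trace(b a b) = trace(b)*trace(a b) - trace(a)  (reduce the b square) = y*z - x
next, trace(a b a b a) = trace(a)*trace(b a b a) - trace(b a b)  (reduce the a square) = x*z^2 - y*z - x
trace(b a b a b a b) = trace(b)*trace(a b a b a b) - trace(a b a b a)  (reduce the b square) = y*z^3 - x*z^2 - 2*y*z + x
and trace(b a b a b a b a) = trace(b a)*trace(b a b a b a) - trace(b^-1 a^-1 b^-1 a^-1)  (split on b) = z^4 - 4*z^2 + 2
trace(a^-1 b a b a b a b) = trace(b a b a b a b)*trace(a) - trace(b a b a b a b a)  (eliminate a^-1) = x*y*z^3 - x^2*z^2 - z^4 - 2*x*y*z + x^2 + 4*z^2 - 2
trace(a b a b^-1 a^-1 b a b) = trace(a^-1 b a b a b a)*trace(b) - trace(a^-1 b a b a b a b)  (eliminate b^-1) = -x*y*z^3 + x^2*z^2 + y^2*z^2 + z^4 + x*y*z - x^2 - y^2 - 4*z^2 + 2

-x*y*z^3 + x^2*z^2 + y^2*z^2 + z^4 + x*y*z - x^2 - y^2 - 4*z^2 + 2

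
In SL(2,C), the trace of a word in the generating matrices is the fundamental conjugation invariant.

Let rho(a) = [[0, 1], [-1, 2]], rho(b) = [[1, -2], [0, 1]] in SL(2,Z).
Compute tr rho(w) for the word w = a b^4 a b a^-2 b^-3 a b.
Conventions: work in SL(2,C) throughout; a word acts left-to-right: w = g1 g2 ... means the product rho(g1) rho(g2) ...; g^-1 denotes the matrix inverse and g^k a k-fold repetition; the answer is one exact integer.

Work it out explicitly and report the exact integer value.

1096

rho(a) = [[0, 1], [-1, 2]]
... * rho(b) = [[1, -2], [0, 1]]  ->  [[0, 1], [-1, 4]]
... * rho(b) = [[1, -2], [0, 1]]  ->  [[0, 1], [-1, 6]]
... * rho(b) = [[1, -2], [0, 1]]  ->  [[0, 1], [-1, 8]]
... * rho(b) = [[1, -2], [0, 1]]  ->  [[0, 1], [-1, 10]]
... * rho(a) = [[0, 1], [-1, 2]]  ->  [[-1, 2], [-10, 19]]
... * rho(b) = [[1, -2], [0, 1]]  ->  [[-1, 4], [-10, 39]]
... * rho(a^-1) = [[2, -1], [1, 0]]  ->  [[2, 1], [19, 10]]
... * rho(a^-1) = [[2, -1], [1, 0]]  ->  [[5, -2], [48, -19]]
... * rho(b^-1) = [[1, 2], [0, 1]]  ->  [[5, 8], [48, 77]]
... * rho(b^-1) = [[1, 2], [0, 1]]  ->  [[5, 18], [48, 173]]
... * rho(b^-1) = [[1, 2], [0, 1]]  ->  [[5, 28], [48, 269]]
... * rho(a) = [[0, 1], [-1, 2]]  ->  [[-28, 61], [-269, 586]]
... * rho(b) = [[1, -2], [0, 1]]  ->  [[-28, 117], [-269, 1124]]
tr = -28 + 1124 = 1096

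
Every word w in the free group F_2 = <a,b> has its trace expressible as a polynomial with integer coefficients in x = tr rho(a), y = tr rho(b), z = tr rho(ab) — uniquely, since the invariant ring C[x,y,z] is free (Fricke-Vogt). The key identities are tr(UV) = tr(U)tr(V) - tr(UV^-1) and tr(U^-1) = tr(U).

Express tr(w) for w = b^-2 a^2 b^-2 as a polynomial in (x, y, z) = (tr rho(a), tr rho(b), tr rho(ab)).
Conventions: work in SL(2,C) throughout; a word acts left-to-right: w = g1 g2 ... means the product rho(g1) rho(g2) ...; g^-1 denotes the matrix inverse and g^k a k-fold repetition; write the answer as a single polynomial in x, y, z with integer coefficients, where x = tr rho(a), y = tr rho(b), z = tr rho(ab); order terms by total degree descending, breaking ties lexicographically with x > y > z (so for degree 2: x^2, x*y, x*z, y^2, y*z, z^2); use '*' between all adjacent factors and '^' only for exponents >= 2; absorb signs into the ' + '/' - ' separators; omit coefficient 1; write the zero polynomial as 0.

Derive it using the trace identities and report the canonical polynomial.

tr(a^2) = tr(a) tr(a) - tr(1) = x^2 - 2
tr(a^2 b) = tr(a) tr(b a) - tr(b) = x*z - y
tr(a^2 b^-1) = tr(a^2) tr(b) - tr(a^2 b) = x^2*y - x*z - y
tr(b^-2 a^2) = tr(a^2 b^-1) tr(b) - tr(a^2) = x^2*y^2 - x*y*z - x^2 - y^2 + 2
tr(b^-3 a^2) = tr(b^-2 a^2) tr(b) - tr(b^-2 a^2 b) = x^2*y^3 - x*y^2*z - 2*x^2*y - y^3 + x*z + 3*y
tr(b^-2 a^2 b^-2) = tr(b^-3 a^2) tr(b) - tr(b^-3 a^2 b) = x^2*y^4 - x*y^3*z - 3*x^2*y^2 - y^4 + 2*x*y*z + x^2 + 4*y^2 - 2

x^2*y^4 - x*y^3*z - 3*x^2*y^2 - y^4 + 2*x*y*z + x^2 + 4*y^2 - 2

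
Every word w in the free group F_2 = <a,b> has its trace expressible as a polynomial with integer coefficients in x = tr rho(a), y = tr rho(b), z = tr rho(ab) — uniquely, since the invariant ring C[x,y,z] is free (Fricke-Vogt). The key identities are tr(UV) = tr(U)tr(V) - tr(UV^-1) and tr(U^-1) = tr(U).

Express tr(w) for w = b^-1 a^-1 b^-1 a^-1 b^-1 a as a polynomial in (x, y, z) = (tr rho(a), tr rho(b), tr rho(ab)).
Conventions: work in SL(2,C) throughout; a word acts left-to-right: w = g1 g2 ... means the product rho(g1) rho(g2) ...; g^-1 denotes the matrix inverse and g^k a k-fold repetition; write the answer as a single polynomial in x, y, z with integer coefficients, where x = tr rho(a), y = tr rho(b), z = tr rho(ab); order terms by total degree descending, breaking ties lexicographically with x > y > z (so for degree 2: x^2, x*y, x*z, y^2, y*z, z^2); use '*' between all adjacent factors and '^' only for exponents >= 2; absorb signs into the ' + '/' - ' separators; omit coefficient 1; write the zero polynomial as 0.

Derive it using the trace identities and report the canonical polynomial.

reduce: trace(b^-1) = trace(b) = y
trace(b^-2) = trace(b^-1)*trace(b) - trace(1) = y^2 - 2
so trace(b^-1 a) = trace(a)*trace(b) - trace(a b) = x*y - z
reduce: trace(b^-2 a) = trace(b^-1 a)*trace(b) - trace(b^-1 a b) = x*y^2 - y*z - x
trace(b^-1 a^-1 b^-1) = trace(b^-2)*trace(a) - trace(b^-2 a) = y*z - x
reduce: trace(b a b a) = trace(a b)*trace(a b) - trace(1)   [split at repeated a] = z^2 - 2
so trace(a^-1 b a b) = trace(b a b)*trace(a) - trace(b a b a) = x*y*z - x^2 - z^2 + 2
trace(a b a^-2 b) = trace(a^-1 b a b)*trace(a) - trace(a^-1 b a b a) = x^2*y*z - x^3 - x*z^2 - y*z + 3*x
trace(a^-1 b^-1 a b a^-1) = trace(a b a^-2)*trace(b) - trace(a b a^-2 b) = -x^2*y*z + x^3 + x*y^2 + x*z^2 - 3*x
so trace(a^2 b) = trace(a)*trace(b a) - trace(b) = x*z - y
trace(a^2) = trace(a)*trace(a) - trace(1) = x^2 - 2
reduce: trace(a b^2 a) = trace(b)*trace(a^2 b) - trace(a^2) = x*y*z - x^2 - y^2 + 2
reduce: trace(a b^2 a b) = trace(b)*trace(a b a b) - trace(a b a) = y*z^2 - x*z - y
trace(b^-1 a b^2 a) = trace(a b^2 a)*trace(b) - trace(a b^2 a b) = x*y^2*z - x^2*y - y^3 - y*z^2 + x*z + 3*y
trace(b a^-1 b^-1 a b) = trace(b^-1 a b^2)*trace(a) - trace(b^-1 a b^2 a) = -x*y^2*z + x^2*y + y^3 + y*z^2 - 3*y
reduce: trace(b a b a b a) = trace(a b a b)*trace(a b) - trace(b a)   [split at repeated a] = z^3 - 3*z
so trace(a b a b a^-1 b) = trace(b a b a b)*trace(a) - trace(b a b a b a) = x*y*z^2 - x^2*z - z^3 - x*y + 3*z
trace(b a^-1 b^-1 a b a) = trace(a b a b a^-1)*trace(b) - trace(a b a b a^-1 b) = -x*y*z^2 + x^2*z + y^2*z + z^3 - 3*z
trace(a^-1 b^-1 a b a^-1 b) = trace(b a^-1 b^-1 a b)*trace(a) - trace(b a^-1 b^-1 a b a) = -x^2*y^2*z + x^3*y + x*y^3 + 2*x*y*z^2 - x^2*z - y^2*z - z^3 - 3*x*y + 3*z
reduce: trace(a^-1 b^-1 a^-1 b^-1 a b) = trace(a^-1 b^-1 a b a^-1)*trace(b) - trace(a^-1 b^-1 a b a^-1 b) = -x*y*z^2 + x^2*z + y^2*z + z^3 - 3*z
trace(b^-1 a^-1 b^-1 a^-1 b^-1 a) = trace(a^-1 b^-1 a^-1 b^-1 a)*trace(b) - trace(a^-1 b^-1 a^-1 b^-1 a b) = x*y*z^2 - x^2*z - z^3 - x*y + 3*z

x*y*z^2 - x^2*z - z^3 - x*y + 3*z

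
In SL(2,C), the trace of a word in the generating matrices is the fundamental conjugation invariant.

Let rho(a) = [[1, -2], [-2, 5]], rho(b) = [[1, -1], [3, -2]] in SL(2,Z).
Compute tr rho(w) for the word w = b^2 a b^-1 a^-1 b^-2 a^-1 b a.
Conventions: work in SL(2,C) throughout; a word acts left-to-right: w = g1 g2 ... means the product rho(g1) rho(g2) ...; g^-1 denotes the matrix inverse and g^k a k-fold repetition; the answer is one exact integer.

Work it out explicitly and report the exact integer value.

rho(b) = [[1, -1], [3, -2]]
... * rho(b) = [[1, -1], [3, -2]]  ->  [[-2, 1], [-3, 1]]
... * rho(a) = [[1, -2], [-2, 5]]  ->  [[-4, 9], [-5, 11]]
... * rho(b^-1) = [[-2, 1], [-3, 1]]  ->  [[-19, 5], [-23, 6]]
... * rho(a^-1) = [[5, 2], [2, 1]]  ->  [[-85, -33], [-103, -40]]
... * rho(b^-1) = [[-2, 1], [-3, 1]]  ->  [[269, -118], [326, -143]]
... * rho(b^-1) = [[-2, 1], [-3, 1]]  ->  [[-184, 151], [-223, 183]]
... * rho(a^-1) = [[5, 2], [2, 1]]  ->  [[-618, -217], [-749, -263]]
... * rho(b) = [[1, -1], [3, -2]]  ->  [[-1269, 1052], [-1538, 1275]]
... * rho(a) = [[1, -2], [-2, 5]]  ->  [[-3373, 7798], [-4088, 9451]]
tr = -3373 + 9451 = 6078

6078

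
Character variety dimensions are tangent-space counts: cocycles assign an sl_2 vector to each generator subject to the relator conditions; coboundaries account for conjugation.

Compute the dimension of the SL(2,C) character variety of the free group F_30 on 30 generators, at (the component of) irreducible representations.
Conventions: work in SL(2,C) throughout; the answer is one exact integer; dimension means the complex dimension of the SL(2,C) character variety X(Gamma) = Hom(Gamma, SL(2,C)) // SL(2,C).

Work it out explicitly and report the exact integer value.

Here Gamma is free of rank 30 — no relator constrains a cocycle.
A cocycle picks one sl_2 vector per generator freely, giving dim Z^1 = 3*30 = 90.
Irreducibility makes the coboundary map sl_2 -> Z^1 injective (trivial centralizer), so dim B^1 = 3.
dim H^1 = 90 - 3 = 87, which is dim X.

87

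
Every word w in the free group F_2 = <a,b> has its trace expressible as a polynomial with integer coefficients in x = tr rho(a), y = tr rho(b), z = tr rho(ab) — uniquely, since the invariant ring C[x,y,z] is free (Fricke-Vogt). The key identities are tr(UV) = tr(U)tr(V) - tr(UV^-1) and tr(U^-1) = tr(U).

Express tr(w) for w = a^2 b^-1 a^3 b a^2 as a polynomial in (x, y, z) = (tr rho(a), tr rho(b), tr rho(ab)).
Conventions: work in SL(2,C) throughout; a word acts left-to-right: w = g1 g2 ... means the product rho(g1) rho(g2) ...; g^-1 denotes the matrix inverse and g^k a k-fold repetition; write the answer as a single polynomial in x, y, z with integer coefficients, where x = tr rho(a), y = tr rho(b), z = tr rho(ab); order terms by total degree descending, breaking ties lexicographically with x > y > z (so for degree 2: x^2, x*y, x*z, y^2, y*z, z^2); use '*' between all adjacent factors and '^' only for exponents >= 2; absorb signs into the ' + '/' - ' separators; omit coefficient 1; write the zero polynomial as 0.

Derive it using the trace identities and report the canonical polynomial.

x^6*y*z - x^5*y^2 - x^5*z^2 - 3*x^4*y*z + 3*x^3*y^2 + 3*x^3*z^2 + 2*x^2*y*z - 2*x*y^2 - 2*x*z^2 + x

and trace(b a^2) = trace(a) * trace(b a) - trace(b)  (reduce the a square) = x*z - y
and trace(a b a^2) = trace(a) * trace(b a^2) - trace(b a)  (reduce the a square) = x^2*z - x*y - z
trace(b a^4) = trace(a) * trace(a b a^2) - trace(a b a)  (reduce the a square) = x^3*z - x^2*y - 2*x*z + y
next, trace(a b a^4) = trace(a) * trace(b a^4) - trace(b a^3)  (reduce the a square) = x^4*z - x^3*y - 3*x^2*z + 2*x*y + z
trace(a b a^5) = trace(a) * trace(a b a^4) - trace(a b a^3)  (reduce the a square) = x^5*z - x^4*y - 4*x^3*z + 3*x^2*y + 3*x*z - y
trace(a^3 b a^4) = trace(a) * trace(a b a^5) - trace(a b a^4)  (reduce the a square) = x^6*z - x^5*y - 5*x^4*z + 4*x^3*y + 6*x^2*z - 3*x*y - z
trace(b a b a) = trace(a b) * trace(a b) - trace(1)  (split on a) = z^2 - 2
trace(b a b) = trace(b) * trace(a b) - trace(a)  (reduce the b square) = y*z - x
next, trace(b a^2 b a) = trace(a) * trace(b a b a) - trace(b a b)  (reduce the a square) = x*z^2 - y*z - x
trace(b^2) = trace(b) * trace(b) - trace(1)  (reduce the b square) = y^2 - 2
trace(b a^2 b) = trace(a) * trace(b^2 a) - trace(b^2)  (reduce the a square) = x*y*z - x^2 - y^2 + 2
trace(a b a^2 b a) = trace(a) * trace(b a^2 b a) - trace(b a^2 b)  (reduce the a square) = x^2*z^2 - 2*x*y*z + y^2 - 2
next, trace(a b a^3 b a) = trace(a) * trace(a b a^2 b a) - trace(a b a^2 b)  (reduce the a square) = x^3*z^2 - 2*x^2*y*z + x*y^2 - x*z^2 + y*z - x
and trace(a b a^3 b) = trace(a) * trace(b a b a^2) - trace(b a b a)  (reduce the a square) = x^2*z^2 - x*y*z - x^2 - z^2 + 2
trace(a^2 b a^3 b a) = trace(a) * trace(a b a^3 b a) - trace(a b a^3 b)  (reduce the a square) = x^4*z^2 - 2*x^3*y*z + x^2*y^2 - 2*x^2*z^2 + 2*x*y*z + z^2 - 2
and trace(a^3 b a^4 b) = trace(a) * trace(a^2 b a^3 b a) - trace(a^2 b a^3 b)  (reduce the a square) = x^5*z^2 - 2*x^4*y*z + x^3*y^2 - 3*x^3*z^2 + 4*x^2*y*z - x*y^2 + 2*x*z^2 - y*z - x
trace(a^2 b^-1 a^3 b a^2) = trace(a^3 b a^4) * trace(b) - trace(a^3 b a^4 b)  (eliminate b^-1) = x^6*y*z - x^5*y^2 - x^5*z^2 - 3*x^4*y*z + 3*x^3*y^2 + 3*x^3*z^2 + 2*x^2*y*z - 2*x*y^2 - 2*x*z^2 + x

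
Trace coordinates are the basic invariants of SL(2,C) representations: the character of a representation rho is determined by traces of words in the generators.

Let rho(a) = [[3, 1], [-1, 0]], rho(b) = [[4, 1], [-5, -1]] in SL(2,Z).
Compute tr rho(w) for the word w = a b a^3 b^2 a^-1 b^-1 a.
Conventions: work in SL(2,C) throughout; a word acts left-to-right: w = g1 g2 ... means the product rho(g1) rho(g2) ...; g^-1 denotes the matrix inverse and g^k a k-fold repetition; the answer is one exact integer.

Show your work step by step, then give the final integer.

-1181

rho(a) = [[3, 1], [-1, 0]]
... * rho(b) = [[4, 1], [-5, -1]]  ->  [[7, 2], [-4, -1]]
... * rho(a) = [[3, 1], [-1, 0]]  ->  [[19, 7], [-11, -4]]
... * rho(a) = [[3, 1], [-1, 0]]  ->  [[50, 19], [-29, -11]]
... * rho(a) = [[3, 1], [-1, 0]]  ->  [[131, 50], [-76, -29]]
... * rho(b) = [[4, 1], [-5, -1]]  ->  [[274, 81], [-159, -47]]
... * rho(b) = [[4, 1], [-5, -1]]  ->  [[691, 193], [-401, -112]]
... * rho(a^-1) = [[0, -1], [1, 3]]  ->  [[193, -112], [-112, 65]]
... * rho(b^-1) = [[-1, -1], [5, 4]]  ->  [[-753, -641], [437, 372]]
... * rho(a) = [[3, 1], [-1, 0]]  ->  [[-1618, -753], [939, 437]]
tr = -1618 + 437 = -1181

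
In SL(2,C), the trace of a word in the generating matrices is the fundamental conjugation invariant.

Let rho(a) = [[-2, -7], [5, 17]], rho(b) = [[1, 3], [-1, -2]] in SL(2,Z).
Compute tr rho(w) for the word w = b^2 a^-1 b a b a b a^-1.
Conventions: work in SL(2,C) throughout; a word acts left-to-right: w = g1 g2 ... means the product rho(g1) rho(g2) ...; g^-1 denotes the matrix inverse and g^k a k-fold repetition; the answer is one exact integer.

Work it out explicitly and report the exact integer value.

-40769

rho(b) = [[1, 3], [-1, -2]]
... * rho(b) = [[1, 3], [-1, -2]]  ->  [[-2, -3], [1, 1]]
... * rho(a^-1) = [[17, 7], [-5, -2]]  ->  [[-19, -8], [12, 5]]
... * rho(b) = [[1, 3], [-1, -2]]  ->  [[-11, -41], [7, 26]]
... * rho(a) = [[-2, -7], [5, 17]]  ->  [[-183, -620], [116, 393]]
... * rho(b) = [[1, 3], [-1, -2]]  ->  [[437, 691], [-277, -438]]
... * rho(a) = [[-2, -7], [5, 17]]  ->  [[2581, 8688], [-1636, -5507]]
... * rho(b) = [[1, 3], [-1, -2]]  ->  [[-6107, -9633], [3871, 6106]]
... * rho(a^-1) = [[17, 7], [-5, -2]]  ->  [[-55654, -23483], [35277, 14885]]
tr = -55654 + 14885 = -40769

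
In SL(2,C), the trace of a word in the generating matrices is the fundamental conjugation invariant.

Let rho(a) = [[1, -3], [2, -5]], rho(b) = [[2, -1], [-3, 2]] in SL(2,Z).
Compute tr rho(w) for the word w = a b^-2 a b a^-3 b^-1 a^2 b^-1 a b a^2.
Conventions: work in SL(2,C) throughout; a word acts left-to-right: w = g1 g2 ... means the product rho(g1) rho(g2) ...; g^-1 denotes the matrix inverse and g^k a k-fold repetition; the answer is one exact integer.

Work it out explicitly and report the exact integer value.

-40754

rho(a) = [[1, -3], [2, -5]]
... * rho(b^-1) = [[2, 1], [3, 2]]  ->  [[-7, -5], [-11, -8]]
... * rho(b^-1) = [[2, 1], [3, 2]]  ->  [[-29, -17], [-46, -27]]
... * rho(a) = [[1, -3], [2, -5]]  ->  [[-63, 172], [-100, 273]]
... * rho(b) = [[2, -1], [-3, 2]]  ->  [[-642, 407], [-1019, 646]]
... * rho(a^-1) = [[-5, 3], [-2, 1]]  ->  [[2396, -1519], [3803, -2411]]
... * rho(a^-1) = [[-5, 3], [-2, 1]]  ->  [[-8942, 5669], [-14193, 8998]]
... * rho(a^-1) = [[-5, 3], [-2, 1]]  ->  [[33372, -21157], [52969, -33581]]
... * rho(b^-1) = [[2, 1], [3, 2]]  ->  [[3273, -8942], [5195, -14193]]
... * rho(a) = [[1, -3], [2, -5]]  ->  [[-14611, 34891], [-23191, 55380]]
... * rho(a) = [[1, -3], [2, -5]]  ->  [[55171, -130622], [87569, -207327]]
... * rho(b^-1) = [[2, 1], [3, 2]]  ->  [[-281524, -206073], [-446843, -327085]]
... * rho(a) = [[1, -3], [2, -5]]  ->  [[-693670, 1874937], [-1101013, 2975954]]
... * rho(b) = [[2, -1], [-3, 2]]  ->  [[-7012151, 4443544], [-11129888, 7052921]]
... * rho(a) = [[1, -3], [2, -5]]  ->  [[1874937, -1181267], [2975954, -1874941]]
... * rho(a) = [[1, -3], [2, -5]]  ->  [[-487597, 281524], [-773928, 446843]]
tr = -487597 + 446843 = -40754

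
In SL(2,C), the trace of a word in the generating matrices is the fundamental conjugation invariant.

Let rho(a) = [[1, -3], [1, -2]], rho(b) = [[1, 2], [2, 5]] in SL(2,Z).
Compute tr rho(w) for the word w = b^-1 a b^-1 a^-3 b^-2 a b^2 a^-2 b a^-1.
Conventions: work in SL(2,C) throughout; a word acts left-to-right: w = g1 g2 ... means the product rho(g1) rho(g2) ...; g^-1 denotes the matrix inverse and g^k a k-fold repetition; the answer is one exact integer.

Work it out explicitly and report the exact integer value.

rho(b^-1) = [[5, -2], [-2, 1]]
... * rho(a) = [[1, -3], [1, -2]]  ->  [[3, -11], [-1, 4]]
... * rho(b^-1) = [[5, -2], [-2, 1]]  ->  [[37, -17], [-13, 6]]
... * rho(a^-1) = [[-2, 3], [-1, 1]]  ->  [[-57, 94], [20, -33]]
... * rho(a^-1) = [[-2, 3], [-1, 1]]  ->  [[20, -77], [-7, 27]]
... * rho(a^-1) = [[-2, 3], [-1, 1]]  ->  [[37, -17], [-13, 6]]
... * rho(b^-1) = [[5, -2], [-2, 1]]  ->  [[219, -91], [-77, 32]]
... * rho(b^-1) = [[5, -2], [-2, 1]]  ->  [[1277, -529], [-449, 186]]
... * rho(a) = [[1, -3], [1, -2]]  ->  [[748, -2773], [-263, 975]]
... * rho(b) = [[1, 2], [2, 5]]  ->  [[-4798, -12369], [1687, 4349]]
... * rho(b) = [[1, 2], [2, 5]]  ->  [[-29536, -71441], [10385, 25119]]
... * rho(a^-1) = [[-2, 3], [-1, 1]]  ->  [[130513, -160049], [-45889, 56274]]
... * rho(a^-1) = [[-2, 3], [-1, 1]]  ->  [[-100977, 231490], [35504, -81393]]
... * rho(b) = [[1, 2], [2, 5]]  ->  [[362003, 955496], [-127282, -335957]]
... * rho(a^-1) = [[-2, 3], [-1, 1]]  ->  [[-1679502, 2041505], [590521, -717803]]
tr = -1679502 + -717803 = -2397305

-2397305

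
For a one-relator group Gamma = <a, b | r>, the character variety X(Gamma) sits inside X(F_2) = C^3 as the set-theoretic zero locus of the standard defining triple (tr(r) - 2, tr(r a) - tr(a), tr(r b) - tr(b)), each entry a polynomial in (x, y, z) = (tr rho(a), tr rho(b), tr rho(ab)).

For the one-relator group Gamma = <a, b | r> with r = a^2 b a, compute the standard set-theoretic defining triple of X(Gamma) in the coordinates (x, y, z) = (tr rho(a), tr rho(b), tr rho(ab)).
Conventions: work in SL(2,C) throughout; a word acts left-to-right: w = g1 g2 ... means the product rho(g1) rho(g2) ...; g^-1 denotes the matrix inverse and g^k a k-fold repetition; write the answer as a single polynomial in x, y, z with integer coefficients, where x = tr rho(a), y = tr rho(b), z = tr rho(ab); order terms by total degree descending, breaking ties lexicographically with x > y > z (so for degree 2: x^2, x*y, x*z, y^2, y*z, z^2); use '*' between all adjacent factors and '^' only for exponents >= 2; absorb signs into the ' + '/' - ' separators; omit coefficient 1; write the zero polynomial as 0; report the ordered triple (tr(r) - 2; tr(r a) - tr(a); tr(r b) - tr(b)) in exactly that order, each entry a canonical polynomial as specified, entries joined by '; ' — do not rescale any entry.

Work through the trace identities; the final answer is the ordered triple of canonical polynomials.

x^2*z - x*y - z - 2; x^3*z - x^2*y - 2*x*z - x + y; x*z^2 - y*z - x - y

tr(b a^2) = tr(a)*tr(b a) - tr(b)   [square of a] = x*z - y
tr(a^2 b a) = tr(a)*tr(b a^2) - tr(b a)   [square of a] = x^2*z - x*y - z
tr(a^2 b a^2) = tr(a)*tr(a^2 b a) - tr(a^2 b) = x^3*z - x^2*y - 2*x*z + y
tr(b a b a) = tr(b a)*tr(b a) - tr(1)   [split at a repeated b] = z^2 - 2
tr(b a b) = tr(b)*tr(a b) - tr(a)   [square of b] = y*z - x
tr(a^2 b a b) = tr(a)*tr(b a b a) - tr(b a b)   [square of a] = x*z^2 - y*z - x
assemble the triple (tr(r) - 2; tr(r a) - x; tr(r b) - y)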